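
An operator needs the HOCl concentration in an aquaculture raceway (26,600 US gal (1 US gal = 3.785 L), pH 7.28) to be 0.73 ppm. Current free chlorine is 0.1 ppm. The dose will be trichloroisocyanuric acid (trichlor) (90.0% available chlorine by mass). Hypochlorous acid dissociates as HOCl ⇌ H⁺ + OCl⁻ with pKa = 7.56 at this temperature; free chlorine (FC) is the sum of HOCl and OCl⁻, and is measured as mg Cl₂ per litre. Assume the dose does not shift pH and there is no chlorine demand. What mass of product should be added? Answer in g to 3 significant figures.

113 g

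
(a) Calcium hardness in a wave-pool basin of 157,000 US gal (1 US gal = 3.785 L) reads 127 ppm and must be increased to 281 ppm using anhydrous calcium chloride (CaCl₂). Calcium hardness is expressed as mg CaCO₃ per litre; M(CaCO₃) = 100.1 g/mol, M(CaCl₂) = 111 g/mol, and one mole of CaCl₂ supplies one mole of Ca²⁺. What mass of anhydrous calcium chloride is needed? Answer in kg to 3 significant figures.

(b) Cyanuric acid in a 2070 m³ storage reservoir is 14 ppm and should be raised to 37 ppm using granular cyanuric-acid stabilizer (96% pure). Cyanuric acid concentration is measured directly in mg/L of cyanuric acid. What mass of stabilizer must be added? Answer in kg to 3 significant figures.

(a) Volume: 157,000 US gal × 3.785 L/gal = 594,245 L.
(a) Hardness to add: (281 − 127) = 154 mg/L as CaCO₃ × 594,245 L = 91,510 g as CaCO₃.
(a) Moles of Ca²⁺ (1 mol Ca²⁺ ≡ 1 mol CaCO₃): 91,510 / 100.1 g/mol = 914.2 mol.
(a) Mass of CaCl₂: 914.2 × 111 = 101,500 g.

(b) Volume: 2070 m³ = 2,070,000 L.
(b) CYA to add: (37 − 14) = 23 mg/L × 2,070,000 L = 47,610 g cyanuric acid.
(b) At 96% purity: 47,610 / 0.96 = 49,590 g product.

(a) 101 kg; (b) 49.6 kg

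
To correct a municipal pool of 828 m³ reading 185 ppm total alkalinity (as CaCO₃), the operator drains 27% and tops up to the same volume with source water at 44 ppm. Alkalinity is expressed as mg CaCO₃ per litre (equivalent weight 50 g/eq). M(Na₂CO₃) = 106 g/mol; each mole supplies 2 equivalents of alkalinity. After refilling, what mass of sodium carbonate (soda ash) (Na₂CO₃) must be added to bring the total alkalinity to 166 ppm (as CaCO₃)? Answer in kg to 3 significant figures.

Volume: 828 m³ = 828,000 L.
After draining 27% and refilling: 185 × 0.73 + 44 × 0.27 = 146.93 ppm.
Deficit to target: 166 − 146.93 = 19.07 mg/L.
As CaCO₃: 19.07 mg/L × 828,000 L = 15,790 g; ÷ 50 g/eq ÷ 2 = 157.9 mol Na₂CO₃.
Mass: 157.9 × 106 = 16,740 g.

16.7 kg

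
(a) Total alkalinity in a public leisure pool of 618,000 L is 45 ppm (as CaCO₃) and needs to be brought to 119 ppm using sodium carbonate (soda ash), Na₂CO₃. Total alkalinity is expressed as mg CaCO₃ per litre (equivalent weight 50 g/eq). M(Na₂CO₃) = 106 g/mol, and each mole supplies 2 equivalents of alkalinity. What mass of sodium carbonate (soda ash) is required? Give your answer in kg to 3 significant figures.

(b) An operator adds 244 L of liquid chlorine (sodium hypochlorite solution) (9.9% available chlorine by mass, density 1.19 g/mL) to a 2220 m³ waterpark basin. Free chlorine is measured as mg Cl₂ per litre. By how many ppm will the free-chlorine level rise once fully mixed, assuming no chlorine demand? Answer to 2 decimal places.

(a) Alkalinity to add: (119 − 45) = 74 mg/L as CaCO₃ × 618,000 L = 45,730 g as CaCO₃.
(a) Equivalents: 45,730 g ÷ 50 g/eq = 914.6 eq.
(a) Each mole of Na₂CO₃ supplies 2 eq, so 914.6 / 2 = 457.3 mol.
(a) Mass: 457.3 mol × 106 g/mol = 48,480 g.

(b) Volume: 2220 m³ = 2,220,000 L.
(b) Mass of solution: 244 L × 1000 mL/L × 1.19 g/mL = 290,400 g.
(b) Available chlorine delivered: 290,400 g × 0.099 = 28,750 g as Cl₂.
(b) Concentration rise: 28,750 g / 2,220,000 L = 12.95 mg/L = 12.95 ppm.

(a) 48.5 kg; (b) 12.95 ppm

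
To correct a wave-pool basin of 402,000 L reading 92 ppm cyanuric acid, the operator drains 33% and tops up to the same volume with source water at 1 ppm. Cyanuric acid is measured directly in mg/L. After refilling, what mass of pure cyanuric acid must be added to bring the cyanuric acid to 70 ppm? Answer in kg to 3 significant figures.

3.23 kg

After draining 33% and refilling: 92 × 0.67 + 1 × 0.33 = 61.97 ppm.
Deficit to target: 70 − 61.97 = 8.03 mg/L.
Mass: 8.03 mg/L × 402,000 L = 3228 g cyanuric acid.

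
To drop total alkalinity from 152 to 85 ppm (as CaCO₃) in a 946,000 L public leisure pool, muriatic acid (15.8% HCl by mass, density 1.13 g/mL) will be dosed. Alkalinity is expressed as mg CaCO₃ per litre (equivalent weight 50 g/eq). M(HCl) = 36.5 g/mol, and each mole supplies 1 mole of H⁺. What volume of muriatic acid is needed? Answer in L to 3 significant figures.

Alkalinity to neutralize: (152 − 85) = 67 mg/L as CaCO₃ × 946,000 L = 63,380 g as CaCO₃.
Equivalents of H⁺ required: 63,380 ÷ 50 g/eq = 1268 eq = 1268 mol HCl.
Mass of HCl: 1268 × 36.5 = 46,270 g.
Mass of 15.8% solution: 46,270 / 0.158 = 292,800 g.
Volume: 292,800 g ÷ 1.13 g/mL = 259,200 mL.

259 L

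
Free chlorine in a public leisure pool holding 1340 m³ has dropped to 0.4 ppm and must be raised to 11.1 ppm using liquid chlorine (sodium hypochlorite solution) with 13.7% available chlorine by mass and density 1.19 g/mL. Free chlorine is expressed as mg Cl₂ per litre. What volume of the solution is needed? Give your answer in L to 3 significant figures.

Volume: 1340 m³ = 1,340,000 L.
Chlorine deficit: 11.1 − 0.4 = 10.7 ppm = 10.7 mg/L as Cl₂.
Cl₂ equivalent needed: 10.7 mg/L × 1,340,000 L = 14,340,000 mg = 14,340 g.
Product at 13.7% available chlorine: 14,340 / 0.137 = 104,700 g.
Volume at density 1.19 g/mL: 104,700 g ÷ 1.19 g/mL = 87,950 mL.

87.9 L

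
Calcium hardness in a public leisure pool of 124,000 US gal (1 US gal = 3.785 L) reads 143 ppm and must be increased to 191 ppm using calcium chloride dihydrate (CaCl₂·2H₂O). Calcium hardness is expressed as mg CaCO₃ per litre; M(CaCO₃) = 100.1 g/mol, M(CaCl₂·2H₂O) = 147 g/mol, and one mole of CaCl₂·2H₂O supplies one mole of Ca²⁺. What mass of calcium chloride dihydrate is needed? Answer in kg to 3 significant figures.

Volume: 124,000 US gal × 3.785 L/gal = 469,340 L.
Hardness to add: (191 − 143) = 48 mg/L as CaCO₃ × 469,340 L = 22,530 g as CaCO₃.
Moles of Ca²⁺ (1 mol Ca²⁺ ≡ 1 mol CaCO₃): 22,530 / 100.1 g/mol = 225.1 mol.
Mass of CaCl₂·2H₂O: 225.1 × 147 = 33,080 g.

33.1 kg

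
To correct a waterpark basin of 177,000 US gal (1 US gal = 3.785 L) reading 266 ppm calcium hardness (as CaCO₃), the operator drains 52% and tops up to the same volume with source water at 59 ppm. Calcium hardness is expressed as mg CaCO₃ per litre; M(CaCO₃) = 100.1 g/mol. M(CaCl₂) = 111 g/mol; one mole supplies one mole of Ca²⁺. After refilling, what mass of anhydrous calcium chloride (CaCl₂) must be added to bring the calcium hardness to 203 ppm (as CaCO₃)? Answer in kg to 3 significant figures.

Volume: 177,000 US gal × 3.785 L/gal = 669,945 L.
After draining 52% and refilling: 266 × 0.48 + 59 × 0.52 = 158.36 ppm.
Deficit to target: 203 − 158.36 = 44.64 mg/L.
As CaCO₃: 44.64 mg/L × 669,945 L = 29,910 g; ÷ 100.1 = 298.8 mol Ca²⁺.
Mass: 298.8 × 111 = 33,160 g.

33.2 kg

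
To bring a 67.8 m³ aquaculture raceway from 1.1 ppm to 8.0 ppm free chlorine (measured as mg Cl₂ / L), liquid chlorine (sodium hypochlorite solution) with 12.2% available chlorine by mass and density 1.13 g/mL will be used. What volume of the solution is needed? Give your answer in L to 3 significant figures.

3.39 L

Volume: 67.8 m³ = 67,800 L.
Chlorine deficit: 8.0 − 1.1 = 6.9 ppm = 6.9 mg/L as Cl₂.
Cl₂ equivalent needed: 6.9 mg/L × 67,800 L = 467,800 mg = 467.8 g.
Product at 12.2% available chlorine: 467.8 / 0.122 = 3835 g.
Volume at density 1.13 g/mL: 3835 g ÷ 1.13 g/mL = 3393 mL.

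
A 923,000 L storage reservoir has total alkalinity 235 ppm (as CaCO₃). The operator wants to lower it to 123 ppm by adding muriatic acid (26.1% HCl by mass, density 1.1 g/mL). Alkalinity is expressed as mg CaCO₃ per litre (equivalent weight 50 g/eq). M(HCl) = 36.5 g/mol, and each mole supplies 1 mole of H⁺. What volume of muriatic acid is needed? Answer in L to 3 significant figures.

Alkalinity to neutralize: (235 − 123) = 112 mg/L as CaCO₃ × 923,000 L = 103,400 g as CaCO₃.
Equivalents of H⁺ required: 103,400 ÷ 50 g/eq = 2068 eq = 2068 mol HCl.
Mass of HCl: 2068 × 36.5 = 75,460 g.
Mass of 26.1% solution: 75,460 / 0.261 = 289,100 g.
Volume: 289,100 g ÷ 1.1 g/mL = 262,900 mL.

263 L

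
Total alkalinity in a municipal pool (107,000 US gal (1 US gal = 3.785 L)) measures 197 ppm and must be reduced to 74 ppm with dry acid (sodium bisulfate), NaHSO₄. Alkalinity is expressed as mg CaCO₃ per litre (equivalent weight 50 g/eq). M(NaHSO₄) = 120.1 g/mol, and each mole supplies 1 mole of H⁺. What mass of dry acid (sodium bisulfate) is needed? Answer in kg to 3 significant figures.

Volume: 107,000 US gal × 3.785 L/gal = 404,995 L.
Alkalinity to neutralize: (197 − 74) = 123 mg/L as CaCO₃ × 404,995 L = 49,810 g as CaCO₃.
Equivalents of H⁺ required: 49,810 ÷ 50 g/eq = 996.3 eq = 996.3 mol NaHSO₄.
Mass of NaHSO₄: 996.3 × 120.1 = 119,700 g.

120 kg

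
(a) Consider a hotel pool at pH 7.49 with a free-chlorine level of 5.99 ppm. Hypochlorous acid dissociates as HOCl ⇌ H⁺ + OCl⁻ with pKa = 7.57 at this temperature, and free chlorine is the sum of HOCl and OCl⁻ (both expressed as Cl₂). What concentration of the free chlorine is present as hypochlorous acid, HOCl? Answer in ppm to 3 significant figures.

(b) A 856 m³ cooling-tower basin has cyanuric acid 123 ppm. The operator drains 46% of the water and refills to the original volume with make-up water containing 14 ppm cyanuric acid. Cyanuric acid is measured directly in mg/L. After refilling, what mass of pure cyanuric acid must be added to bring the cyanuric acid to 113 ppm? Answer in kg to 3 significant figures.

(a) 3.27 ppm; (b) 34.4 kg

(a) [OCl⁻]/[HOCl] = 10^(pH − pKa) = 10^(7.49 − 7.57) = 10^-0.08 = 0.8318.
(a) Fraction as HOCl = 1 / (1 + 0.8318) = 0.5459.
(a) HOCl = 0.5459 × 5.99 ppm = 3.27 ppm.

(b) Volume: 856 m³ = 856,000 L.
(b) After draining 46% and refilling: 123 × 0.54 + 14 × 0.46 = 72.86 ppm.
(b) Deficit to target: 113 − 72.86 = 40.14 mg/L.
(b) Mass: 40.14 mg/L × 856,000 L = 34,360 g cyanuric acid.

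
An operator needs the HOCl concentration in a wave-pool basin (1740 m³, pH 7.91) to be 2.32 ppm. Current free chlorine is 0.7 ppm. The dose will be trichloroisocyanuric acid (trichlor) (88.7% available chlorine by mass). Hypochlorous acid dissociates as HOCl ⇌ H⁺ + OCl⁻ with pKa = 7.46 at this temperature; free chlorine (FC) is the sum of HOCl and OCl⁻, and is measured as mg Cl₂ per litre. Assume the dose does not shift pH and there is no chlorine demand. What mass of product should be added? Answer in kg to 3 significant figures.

16.0 kg

Volume: 1740 m³ = 1,740,000 L.
[OCl⁻]/[HOCl] = 10^(pH − pKa) = 10^(7.91 − 7.46) = 2.818; fraction as HOCl = 1/(1 + 2.818) = 0.2619.
Free chlorine required for 2.32 ppm HOCl: 2.32 / 0.2619 = 8.859 ppm.
FC to add: 8.859 − 0.7 = 8.159 mg/L as Cl₂.
Cl₂ equivalent: 8.159 mg/L × 1,740,000 L = 14,200 g.
Product at 88.7% available Cl: 14,200 / 0.887 = 16,000 g.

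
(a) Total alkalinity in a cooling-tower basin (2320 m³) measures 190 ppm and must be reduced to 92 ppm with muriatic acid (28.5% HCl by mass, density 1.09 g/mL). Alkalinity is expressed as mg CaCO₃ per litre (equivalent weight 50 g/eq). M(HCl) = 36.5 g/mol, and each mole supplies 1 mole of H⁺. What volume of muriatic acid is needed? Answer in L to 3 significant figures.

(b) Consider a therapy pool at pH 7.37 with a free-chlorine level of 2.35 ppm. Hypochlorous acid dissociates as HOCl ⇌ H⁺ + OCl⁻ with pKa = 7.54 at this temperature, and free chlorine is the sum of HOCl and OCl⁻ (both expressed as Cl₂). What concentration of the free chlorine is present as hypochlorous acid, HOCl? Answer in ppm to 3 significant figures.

(a) 534 L; (b) 1.40 ppm

(a) Volume: 2320 m³ = 2,320,000 L.
(a) Alkalinity to neutralize: (190 − 92) = 98 mg/L as CaCO₃ × 2,320,000 L = 227,400 g as CaCO₃.
(a) Equivalents of H⁺ required: 227,400 ÷ 50 g/eq = 4547 eq = 4547 mol HCl.
(a) Mass of HCl: 4547 × 36.5 = 166,000 g.
(a) Mass of 28.5% solution: 166,000 / 0.285 = 582,400 g.
(a) Volume: 582,400 g ÷ 1.09 g/mL = 534,300 mL.

(b) [OCl⁻]/[HOCl] = 10^(pH − pKa) = 10^(7.37 − 7.54) = 10^-0.17 = 0.6761.
(b) Fraction as HOCl = 1 / (1 + 0.6761) = 0.5966.
(b) HOCl = 0.5966 × 2.35 ppm = 1.402 ppm.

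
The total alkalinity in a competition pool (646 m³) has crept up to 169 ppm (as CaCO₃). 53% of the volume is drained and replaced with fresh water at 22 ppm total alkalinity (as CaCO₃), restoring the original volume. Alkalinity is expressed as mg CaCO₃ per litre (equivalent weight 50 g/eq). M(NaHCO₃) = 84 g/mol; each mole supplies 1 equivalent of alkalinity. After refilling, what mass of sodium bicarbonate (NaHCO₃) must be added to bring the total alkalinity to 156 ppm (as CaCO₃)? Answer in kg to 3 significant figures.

Volume: 646 m³ = 646,000 L.
After draining 53% and refilling: 169 × 0.47 + 22 × 0.53 = 91.09 ppm.
Deficit to target: 156 − 91.09 = 64.91 mg/L.
As CaCO₃: 64.91 mg/L × 646,000 L = 41,930 g; ÷ 50 g/eq ÷ 1 = 838.6 mol NaHCO₃.
Mass: 838.6 × 84 = 70,450 g.

70.4 kg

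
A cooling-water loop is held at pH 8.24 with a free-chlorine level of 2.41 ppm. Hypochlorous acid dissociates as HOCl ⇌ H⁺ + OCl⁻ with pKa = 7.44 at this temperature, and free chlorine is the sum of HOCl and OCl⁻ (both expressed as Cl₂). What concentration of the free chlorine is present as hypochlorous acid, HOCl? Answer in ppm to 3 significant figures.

[OCl⁻]/[HOCl] = 10^(pH − pKa) = 10^(8.24 − 7.44) = 10^0.80 = 6.31.
Fraction as HOCl = 1 / (1 + 6.31) = 0.1368.
HOCl = 0.1368 × 2.41 ppm = 0.3297 ppm.

0.330 ppm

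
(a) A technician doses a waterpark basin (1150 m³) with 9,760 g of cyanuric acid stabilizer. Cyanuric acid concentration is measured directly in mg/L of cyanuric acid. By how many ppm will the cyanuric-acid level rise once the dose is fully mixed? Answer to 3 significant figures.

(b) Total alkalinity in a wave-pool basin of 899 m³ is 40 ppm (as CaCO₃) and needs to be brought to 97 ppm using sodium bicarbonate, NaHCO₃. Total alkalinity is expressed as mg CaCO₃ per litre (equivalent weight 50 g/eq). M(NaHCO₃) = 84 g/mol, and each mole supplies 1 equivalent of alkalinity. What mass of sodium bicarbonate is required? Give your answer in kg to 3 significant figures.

(a) Volume: 1150 m³ = 1,150,000 L.
(a) Rise: 9,760 g / 1,150,000 L × 1000 = 8.487 mg/L.

(b) Volume: 899 m³ = 899,000 L.
(b) Alkalinity to add: (97 − 40) = 57 mg/L as CaCO₃ × 899,000 L = 51,240 g as CaCO₃.
(b) Equivalents: 51,240 g ÷ 50 g/eq = 1025 eq.
(b) NaHCO₃ supplies 1 eq per mole → 1025 mol.
(b) Mass: 1025 mol × 84 g/mol = 86,090 g.

(a) 8.49 ppm; (b) 86.1 kg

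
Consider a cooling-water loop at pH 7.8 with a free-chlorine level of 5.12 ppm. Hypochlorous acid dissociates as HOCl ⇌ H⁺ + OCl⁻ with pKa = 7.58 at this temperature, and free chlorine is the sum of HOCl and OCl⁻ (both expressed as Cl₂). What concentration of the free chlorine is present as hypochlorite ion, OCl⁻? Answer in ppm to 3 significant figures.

3.19 ppm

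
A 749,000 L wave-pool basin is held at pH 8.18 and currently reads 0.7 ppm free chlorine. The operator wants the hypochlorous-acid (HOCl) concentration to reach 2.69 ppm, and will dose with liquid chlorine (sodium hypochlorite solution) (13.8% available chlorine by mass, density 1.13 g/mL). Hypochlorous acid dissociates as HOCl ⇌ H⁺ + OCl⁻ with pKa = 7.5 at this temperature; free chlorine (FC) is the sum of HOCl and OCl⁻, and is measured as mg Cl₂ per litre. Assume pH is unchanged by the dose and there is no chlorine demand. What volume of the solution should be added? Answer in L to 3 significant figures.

71.4 L

[OCl⁻]/[HOCl] = 10^(pH − pKa) = 10^(8.18 − 7.5) = 4.786; fraction as HOCl = 1/(1 + 4.786) = 0.1728.
Free chlorine required for 2.69 ppm HOCl: 2.69 / 0.1728 = 15.57 ppm.
FC to add: 15.57 − 0.7 = 14.87 mg/L as Cl₂.
Cl₂ equivalent: 14.87 mg/L × 749,000 L = 11,130 g.
Product at 13.8% available Cl: 11,130 / 0.138 = 80,680 g.
Volume: 80,680 g ÷ 1.13 g/mL = 71,400 mL.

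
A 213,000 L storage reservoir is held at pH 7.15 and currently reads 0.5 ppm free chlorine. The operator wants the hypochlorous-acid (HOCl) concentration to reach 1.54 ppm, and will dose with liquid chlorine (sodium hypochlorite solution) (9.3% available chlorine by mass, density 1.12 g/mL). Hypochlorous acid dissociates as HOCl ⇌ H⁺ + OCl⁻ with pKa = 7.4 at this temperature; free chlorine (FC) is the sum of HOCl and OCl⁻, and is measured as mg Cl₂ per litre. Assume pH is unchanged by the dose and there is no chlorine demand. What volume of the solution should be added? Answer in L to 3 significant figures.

[OCl⁻]/[HOCl] = 10^(pH − pKa) = 10^(7.15 − 7.4) = 0.5623; fraction as HOCl = 1/(1 + 0.5623) = 0.6401.
Free chlorine required for 1.54 ppm HOCl: 1.54 / 0.6401 = 2.406 ppm.
FC to add: 2.406 − 0.5 = 1.906 mg/L as Cl₂.
Cl₂ equivalent: 1.906 mg/L × 213,000 L = 406 g.
Product at 9.3% available Cl: 406 / 0.093 = 4365 g.
Volume: 4365 g ÷ 1.12 g/mL = 3898 mL.

3.90 L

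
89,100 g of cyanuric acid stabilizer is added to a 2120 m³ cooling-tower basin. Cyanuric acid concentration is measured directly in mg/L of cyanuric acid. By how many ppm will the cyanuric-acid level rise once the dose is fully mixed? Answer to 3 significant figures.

42.0 ppm

Volume: 2120 m³ = 2,120,000 L.
Rise: 89,100 g / 2,120,000 L × 1000 = 42.03 mg/L.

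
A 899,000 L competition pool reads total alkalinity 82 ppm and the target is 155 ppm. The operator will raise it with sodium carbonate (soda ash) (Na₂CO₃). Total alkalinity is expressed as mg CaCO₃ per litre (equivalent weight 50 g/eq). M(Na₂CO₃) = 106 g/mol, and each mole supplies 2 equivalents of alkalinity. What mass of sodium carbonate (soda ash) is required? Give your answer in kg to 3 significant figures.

Alkalinity to add: (155 − 82) = 73 mg/L as CaCO₃ × 899,000 L = 65,630 g as CaCO₃.
Equivalents: 65,630 g ÷ 50 g/eq = 1313 eq.
Each mole of Na₂CO₃ supplies 2 eq, so 1313 / 2 = 656.3 mol.
Mass: 656.3 mol × 106 g/mol = 69,560 g.

69.6 kg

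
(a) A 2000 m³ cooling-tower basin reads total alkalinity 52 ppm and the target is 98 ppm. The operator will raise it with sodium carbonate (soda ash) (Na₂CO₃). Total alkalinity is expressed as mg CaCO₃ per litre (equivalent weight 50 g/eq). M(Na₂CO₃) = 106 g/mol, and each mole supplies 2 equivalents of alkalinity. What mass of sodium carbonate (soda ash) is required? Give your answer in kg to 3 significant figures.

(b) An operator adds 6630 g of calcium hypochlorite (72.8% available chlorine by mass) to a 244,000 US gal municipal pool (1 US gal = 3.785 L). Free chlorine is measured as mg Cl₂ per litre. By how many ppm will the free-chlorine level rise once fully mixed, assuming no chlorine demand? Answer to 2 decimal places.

(a) Volume: 2000 m³ = 2,000,000 L.
(a) Alkalinity to add: (98 − 52) = 46 mg/L as CaCO₃ × 2,000,000 L = 92,000 g as CaCO₃.
(a) Equivalents: 92,000 g ÷ 50 g/eq = 1840 eq.
(a) Each mole of Na₂CO₃ supplies 2 eq, so 1840 / 2 = 920 mol.
(a) Mass: 920 mol × 106 g/mol = 97,520 g.

(b) Volume: 244,000 US gal × 3.785 L/gal = 923,540 L.
(b) Available chlorine delivered: 6630 g × 0.728 = 4827 g as Cl₂.
(b) Concentration rise: 4827 g / 923,540 L = 5.226 mg/L = 5.23 ppm.

(a) 97.5 kg; (b) 5.23 ppm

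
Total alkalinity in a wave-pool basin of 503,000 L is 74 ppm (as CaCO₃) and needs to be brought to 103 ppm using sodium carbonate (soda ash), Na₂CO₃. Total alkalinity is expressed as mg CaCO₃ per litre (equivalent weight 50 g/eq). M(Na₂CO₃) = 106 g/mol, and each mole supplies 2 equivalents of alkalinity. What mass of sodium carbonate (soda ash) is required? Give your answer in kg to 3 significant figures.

15.5 kg

Alkalinity to add: (103 − 74) = 29 mg/L as CaCO₃ × 503,000 L = 14,590 g as CaCO₃.
Equivalents: 14,590 g ÷ 50 g/eq = 291.7 eq.
Each mole of Na₂CO₃ supplies 2 eq, so 291.7 / 2 = 145.9 mol.
Mass: 145.9 mol × 106 g/mol = 15,460 g.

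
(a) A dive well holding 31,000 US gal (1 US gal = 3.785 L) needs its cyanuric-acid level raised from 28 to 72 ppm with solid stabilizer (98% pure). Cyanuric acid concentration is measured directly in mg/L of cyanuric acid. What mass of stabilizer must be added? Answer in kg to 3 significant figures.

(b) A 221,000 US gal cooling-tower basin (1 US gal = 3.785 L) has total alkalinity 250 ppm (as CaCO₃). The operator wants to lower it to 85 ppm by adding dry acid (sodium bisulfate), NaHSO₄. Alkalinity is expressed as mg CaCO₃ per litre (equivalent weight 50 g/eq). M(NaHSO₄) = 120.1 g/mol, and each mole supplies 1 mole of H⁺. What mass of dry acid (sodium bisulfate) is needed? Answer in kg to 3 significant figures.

(a) 5.27 kg; (b) 332 kg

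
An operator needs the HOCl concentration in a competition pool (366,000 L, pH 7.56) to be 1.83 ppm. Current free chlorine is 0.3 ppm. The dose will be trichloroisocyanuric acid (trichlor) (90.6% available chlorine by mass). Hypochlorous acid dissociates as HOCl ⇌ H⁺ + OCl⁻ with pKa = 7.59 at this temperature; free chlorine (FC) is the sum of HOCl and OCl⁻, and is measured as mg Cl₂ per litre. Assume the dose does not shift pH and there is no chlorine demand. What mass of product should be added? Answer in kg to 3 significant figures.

1.31 kg

[OCl⁻]/[HOCl] = 10^(pH − pKa) = 10^(7.56 − 7.59) = 0.9333; fraction as HOCl = 1/(1 + 0.9333) = 0.5173.
Free chlorine required for 1.83 ppm HOCl: 1.83 / 0.5173 = 3.538 ppm.
FC to add: 3.538 − 0.3 = 3.238 mg/L as Cl₂.
Cl₂ equivalent: 3.238 mg/L × 366,000 L = 1185 g.
Product at 90.6% available Cl: 1185 / 0.906 = 1308 g.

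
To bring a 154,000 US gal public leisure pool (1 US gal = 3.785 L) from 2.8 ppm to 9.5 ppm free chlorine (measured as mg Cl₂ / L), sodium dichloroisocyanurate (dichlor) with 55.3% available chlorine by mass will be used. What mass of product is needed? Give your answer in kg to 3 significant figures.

7.06 kg

Volume: 154,000 US gal × 3.785 L/gal = 582,890 L.
Chlorine deficit: 9.5 − 2.8 = 6.7 ppm = 6.7 mg/L as Cl₂.
Cl₂ equivalent needed: 6.7 mg/L × 582,890 L = 3,905,000 mg = 3905 g.
Product at 55.3% available chlorine: 3905 / 0.553 = 7062 g.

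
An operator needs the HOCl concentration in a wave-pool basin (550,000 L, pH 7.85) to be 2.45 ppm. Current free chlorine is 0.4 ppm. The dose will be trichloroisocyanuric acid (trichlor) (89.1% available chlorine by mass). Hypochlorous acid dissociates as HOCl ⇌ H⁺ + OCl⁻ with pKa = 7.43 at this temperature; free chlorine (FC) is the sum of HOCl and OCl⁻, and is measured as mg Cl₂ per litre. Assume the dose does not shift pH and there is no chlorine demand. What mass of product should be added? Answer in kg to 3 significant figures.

5.24 kg

[OCl⁻]/[HOCl] = 10^(pH − pKa) = 10^(7.85 − 7.43) = 2.63; fraction as HOCl = 1/(1 + 2.63) = 0.2755.
Free chlorine required for 2.45 ppm HOCl: 2.45 / 0.2755 = 8.894 ppm.
FC to add: 8.894 − 0.4 = 8.494 mg/L as Cl₂.
Cl₂ equivalent: 8.494 mg/L × 550,000 L = 4672 g.
Product at 89.1% available Cl: 4672 / 0.891 = 5243 g.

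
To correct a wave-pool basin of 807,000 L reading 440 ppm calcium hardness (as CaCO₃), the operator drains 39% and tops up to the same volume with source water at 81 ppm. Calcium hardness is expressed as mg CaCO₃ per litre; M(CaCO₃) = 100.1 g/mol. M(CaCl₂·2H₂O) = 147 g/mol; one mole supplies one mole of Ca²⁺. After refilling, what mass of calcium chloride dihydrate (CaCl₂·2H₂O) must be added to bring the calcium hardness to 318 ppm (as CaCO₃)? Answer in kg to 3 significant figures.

21.3 kg

After draining 39% and refilling: 440 × 0.61 + 81 × 0.39 = 299.99 ppm.
Deficit to target: 318 − 299.99 = 18.01 mg/L.
As CaCO₃: 18.01 mg/L × 807,000 L = 14,530 g; ÷ 100.1 = 145.2 mol Ca²⁺.
Mass: 145.2 × 147 = 21,340 g.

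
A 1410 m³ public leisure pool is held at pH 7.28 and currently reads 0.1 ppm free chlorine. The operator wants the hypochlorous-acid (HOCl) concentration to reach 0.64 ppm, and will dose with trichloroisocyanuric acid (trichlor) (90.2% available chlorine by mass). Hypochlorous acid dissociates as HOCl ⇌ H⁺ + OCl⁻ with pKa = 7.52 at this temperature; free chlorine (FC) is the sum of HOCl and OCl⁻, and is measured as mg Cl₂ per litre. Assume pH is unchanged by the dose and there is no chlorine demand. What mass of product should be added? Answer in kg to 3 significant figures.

1.42 kg

Volume: 1410 m³ = 1,410,000 L.
[OCl⁻]/[HOCl] = 10^(pH − pKa) = 10^(7.28 − 7.52) = 0.5754; fraction as HOCl = 1/(1 + 0.5754) = 0.6347.
Free chlorine required for 0.64 ppm HOCl: 0.64 / 0.6347 = 1.008 ppm.
FC to add: 1.008 − 0.1 = 0.9083 mg/L as Cl₂.
Cl₂ equivalent: 0.9083 mg/L × 1,410,000 L = 1281 g.
Product at 90.2% available Cl: 1281 / 0.902 = 1420 g.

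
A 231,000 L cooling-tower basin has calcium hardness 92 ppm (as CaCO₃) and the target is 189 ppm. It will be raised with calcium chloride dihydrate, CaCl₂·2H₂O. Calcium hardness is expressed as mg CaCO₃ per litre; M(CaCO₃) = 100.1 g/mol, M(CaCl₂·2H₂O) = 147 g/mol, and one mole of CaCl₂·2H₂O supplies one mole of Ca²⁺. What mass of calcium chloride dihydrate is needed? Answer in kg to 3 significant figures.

32.9 kg

Hardness to add: (189 − 92) = 97 mg/L as CaCO₃ × 231,000 L = 22,410 g as CaCO₃.
Moles of Ca²⁺ (1 mol Ca²⁺ ≡ 1 mol CaCO₃): 22,410 / 100.1 g/mol = 223.8 mol.
Mass of CaCl₂·2H₂O: 223.8 × 147 = 32,910 g.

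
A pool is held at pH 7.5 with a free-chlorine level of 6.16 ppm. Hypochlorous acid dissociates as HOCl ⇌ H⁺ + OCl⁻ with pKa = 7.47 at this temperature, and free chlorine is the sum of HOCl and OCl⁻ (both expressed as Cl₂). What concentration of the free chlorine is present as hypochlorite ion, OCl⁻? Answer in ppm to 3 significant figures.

[OCl⁻]/[HOCl] = 10^(pH − pKa) = 10^(7.5 − 7.47) = 10^0.03 = 1.072.
Fraction as HOCl = 1 / (1 + 1.072) = 0.4827.
OCl⁻ = (1 − 0.4827) × 6.16 ppm = 3.186 ppm.

3.19 ppm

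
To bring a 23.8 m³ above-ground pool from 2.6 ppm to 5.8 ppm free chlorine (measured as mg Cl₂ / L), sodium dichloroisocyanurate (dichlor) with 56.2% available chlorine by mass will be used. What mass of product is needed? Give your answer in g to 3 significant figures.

Volume: 23.8 m³ = 23,800 L.
Chlorine deficit: 5.8 − 2.6 = 3.2 ppm = 3.2 mg/L as Cl₂.
Cl₂ equivalent needed: 3.2 mg/L × 23,800 L = 76,160 mg = 76.16 g.
Product at 56.2% available chlorine: 76.16 / 0.562 = 135.5 g.

136 g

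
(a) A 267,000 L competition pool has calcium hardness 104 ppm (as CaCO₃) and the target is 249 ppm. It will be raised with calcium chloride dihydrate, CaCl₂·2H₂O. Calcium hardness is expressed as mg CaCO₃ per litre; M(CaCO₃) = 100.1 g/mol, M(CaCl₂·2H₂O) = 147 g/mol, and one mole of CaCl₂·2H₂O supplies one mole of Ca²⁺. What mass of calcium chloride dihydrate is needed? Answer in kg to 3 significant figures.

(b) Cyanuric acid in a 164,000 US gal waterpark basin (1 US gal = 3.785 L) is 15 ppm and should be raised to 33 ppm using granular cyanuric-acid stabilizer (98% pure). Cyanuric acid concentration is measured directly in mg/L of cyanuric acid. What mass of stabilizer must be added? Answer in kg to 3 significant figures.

(a) 56.9 kg; (b) 11.4 kg

(a) Hardness to add: (249 − 104) = 145 mg/L as CaCO₃ × 267,000 L = 38,720 g as CaCO₃.
(a) Moles of Ca²⁺ (1 mol Ca²⁺ ≡ 1 mol CaCO₃): 38,720 / 100.1 g/mol = 386.8 mol.
(a) Mass of CaCl₂·2H₂O: 386.8 × 147 = 56,850 g.

(b) Volume: 164,000 US gal × 3.785 L/gal = 620,740 L.
(b) CYA to add: (33 − 15) = 18 mg/L × 620,740 L = 11,170 g cyanuric acid.
(b) At 98% purity: 11,170 / 0.98 = 11,400 g product.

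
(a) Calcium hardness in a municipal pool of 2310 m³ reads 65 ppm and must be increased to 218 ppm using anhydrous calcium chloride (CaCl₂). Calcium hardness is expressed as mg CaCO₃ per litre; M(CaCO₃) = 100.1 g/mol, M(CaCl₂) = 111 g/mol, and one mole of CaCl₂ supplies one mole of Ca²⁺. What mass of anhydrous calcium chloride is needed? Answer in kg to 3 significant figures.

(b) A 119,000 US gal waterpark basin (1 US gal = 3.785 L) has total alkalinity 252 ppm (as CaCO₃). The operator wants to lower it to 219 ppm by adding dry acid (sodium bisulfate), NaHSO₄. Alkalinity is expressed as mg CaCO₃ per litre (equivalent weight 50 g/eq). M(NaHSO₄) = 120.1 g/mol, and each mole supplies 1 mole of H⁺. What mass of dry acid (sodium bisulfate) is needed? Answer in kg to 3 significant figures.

(a) 392 kg; (b) 35.7 kg

(a) Volume: 2310 m³ = 2,310,000 L.
(a) Hardness to add: (218 − 65) = 153 mg/L as CaCO₃ × 2,310,000 L = 353,400 g as CaCO₃.
(a) Moles of Ca²⁺ (1 mol Ca²⁺ ≡ 1 mol CaCO₃): 353,400 / 100.1 g/mol = 3531 mol.
(a) Mass of CaCl₂: 3531 × 111 = 391,900 g.

(b) Volume: 119,000 US gal × 3.785 L/gal = 450,415 L.
(b) Alkalinity to neutralize: (252 − 219) = 33 mg/L as CaCO₃ × 450,415 L = 14,860 g as CaCO₃.
(b) Equivalents of H⁺ required: 14,860 ÷ 50 g/eq = 297.3 eq = 297.3 mol NaHSO₄.
(b) Mass of NaHSO₄: 297.3 × 120.1 = 35,700 g.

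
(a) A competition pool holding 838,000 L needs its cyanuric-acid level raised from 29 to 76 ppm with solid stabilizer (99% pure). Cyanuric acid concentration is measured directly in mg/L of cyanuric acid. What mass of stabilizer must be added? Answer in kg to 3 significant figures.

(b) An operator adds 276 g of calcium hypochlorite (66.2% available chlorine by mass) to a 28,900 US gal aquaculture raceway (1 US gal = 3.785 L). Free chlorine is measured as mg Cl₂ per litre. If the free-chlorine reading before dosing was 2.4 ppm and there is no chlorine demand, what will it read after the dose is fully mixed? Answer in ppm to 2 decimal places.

(a) 39.8 kg; (b) 4.07 ppm

(a) CYA to add: (76 − 29) = 47 mg/L × 838,000 L = 39,390 g cyanuric acid.
(a) At 99% purity: 39,390 / 0.99 = 39,780 g product.

(b) Volume: 28,900 US gal × 3.785 L/gal = 109,386 L.
(b) Available chlorine delivered: 276 g × 0.662 = 182.7 g as Cl₂.
(b) Concentration rise: 182.7 g / 109,386 L = 1.67 mg/L = 1.67 ppm.
(b) Final FC: 2.4 + 1.67 = 4.07 ppm.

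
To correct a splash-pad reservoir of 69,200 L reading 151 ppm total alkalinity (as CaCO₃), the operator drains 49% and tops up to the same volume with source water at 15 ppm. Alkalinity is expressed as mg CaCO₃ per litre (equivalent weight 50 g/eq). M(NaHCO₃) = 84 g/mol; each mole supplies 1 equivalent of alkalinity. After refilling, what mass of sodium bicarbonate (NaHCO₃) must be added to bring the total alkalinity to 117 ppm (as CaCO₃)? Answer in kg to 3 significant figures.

After draining 49% and refilling: 151 × 0.51 + 15 × 0.49 = 84.36 ppm.
Deficit to target: 117 − 84.36 = 32.64 mg/L.
As CaCO₃: 32.64 mg/L × 69,200 L = 2259 g; ÷ 50 g/eq ÷ 1 = 45.17 mol NaHCO₃.
Mass: 45.17 × 84 = 3795 g.

3.79 kg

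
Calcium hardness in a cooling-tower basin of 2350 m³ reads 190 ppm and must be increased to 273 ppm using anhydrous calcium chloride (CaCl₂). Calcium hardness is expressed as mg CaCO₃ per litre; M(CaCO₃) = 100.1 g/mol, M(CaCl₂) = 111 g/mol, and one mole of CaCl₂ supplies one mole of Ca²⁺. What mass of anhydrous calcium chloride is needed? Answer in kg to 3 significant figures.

216 kg

Volume: 2350 m³ = 2,350,000 L.
Hardness to add: (273 − 190) = 83 mg/L as CaCO₃ × 2,350,000 L = 195,000 g as CaCO₃.
Moles of Ca²⁺ (1 mol Ca²⁺ ≡ 1 mol CaCO₃): 195,000 / 100.1 g/mol = 1949 mol.
Mass of CaCl₂: 1949 × 111 = 216,300 g.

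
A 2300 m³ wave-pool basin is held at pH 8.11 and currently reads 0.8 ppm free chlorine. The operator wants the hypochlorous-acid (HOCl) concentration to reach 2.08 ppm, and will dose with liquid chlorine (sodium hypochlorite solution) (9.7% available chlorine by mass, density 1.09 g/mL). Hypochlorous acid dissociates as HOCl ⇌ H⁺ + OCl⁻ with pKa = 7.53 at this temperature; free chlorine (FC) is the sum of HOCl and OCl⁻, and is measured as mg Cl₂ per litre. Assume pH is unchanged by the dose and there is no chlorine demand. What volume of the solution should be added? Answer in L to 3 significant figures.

Volume: 2300 m³ = 2,300,000 L.
[OCl⁻]/[HOCl] = 10^(pH − pKa) = 10^(8.11 − 7.53) = 3.802; fraction as HOCl = 1/(1 + 3.802) = 0.2083.
Free chlorine required for 2.08 ppm HOCl: 2.08 / 0.2083 = 9.988 ppm.
FC to add: 9.988 − 0.8 = 9.188 mg/L as Cl₂.
Cl₂ equivalent: 9.188 mg/L × 2,300,000 L = 21,130 g.
Product at 9.7% available Cl: 21,130 / 0.097 = 217,900 g.
Volume: 217,900 g ÷ 1.09 g/mL = 199,900 mL.

200 L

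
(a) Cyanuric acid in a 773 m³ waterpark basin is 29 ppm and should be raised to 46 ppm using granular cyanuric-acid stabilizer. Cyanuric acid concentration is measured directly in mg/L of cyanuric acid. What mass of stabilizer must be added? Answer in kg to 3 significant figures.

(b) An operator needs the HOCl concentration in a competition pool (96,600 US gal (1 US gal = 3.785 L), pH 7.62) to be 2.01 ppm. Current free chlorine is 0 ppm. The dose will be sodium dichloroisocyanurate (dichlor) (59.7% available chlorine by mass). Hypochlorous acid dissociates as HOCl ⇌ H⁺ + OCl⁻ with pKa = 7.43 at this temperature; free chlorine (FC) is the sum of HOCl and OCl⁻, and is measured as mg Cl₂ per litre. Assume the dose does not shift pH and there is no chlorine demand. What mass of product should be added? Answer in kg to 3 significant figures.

(a) 13.1 kg; (b) 3.14 kg

(a) Volume: 773 m³ = 773,000 L.
(a) CYA to add: (46 − 29) = 17 mg/L × 773,000 L = 13,140 g cyanuric acid.

(b) Volume: 96,600 US gal × 3.785 L/gal = 365,631 L.
(b) [OCl⁻]/[HOCl] = 10^(pH − pKa) = 10^(7.62 − 7.43) = 1.549; fraction as HOCl = 1/(1 + 1.549) = 0.3923.
(b) Free chlorine required for 2.01 ppm HOCl: 2.01 / 0.3923 = 5.123 ppm.
(b) FC to add: 5.123 − 0 = 5.123 mg/L as Cl₂.
(b) Cl₂ equivalent: 5.123 mg/L × 365,631 L = 1873 g.
(b) Product at 59.7% available Cl: 1873 / 0.597 = 3138 g.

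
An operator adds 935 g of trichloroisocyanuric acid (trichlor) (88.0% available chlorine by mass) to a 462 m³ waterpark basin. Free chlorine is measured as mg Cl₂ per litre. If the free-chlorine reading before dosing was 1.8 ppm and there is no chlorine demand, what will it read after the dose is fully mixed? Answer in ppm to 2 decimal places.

Volume: 462 m³ = 462,000 L.
Available chlorine delivered: 935 g × 0.88 = 822.8 g as Cl₂.
Concentration rise: 822.8 g / 462,000 L = 1.781 mg/L = 1.78 ppm.
Final FC: 1.8 + 1.78 = 3.58 ppm.

3.58 ppm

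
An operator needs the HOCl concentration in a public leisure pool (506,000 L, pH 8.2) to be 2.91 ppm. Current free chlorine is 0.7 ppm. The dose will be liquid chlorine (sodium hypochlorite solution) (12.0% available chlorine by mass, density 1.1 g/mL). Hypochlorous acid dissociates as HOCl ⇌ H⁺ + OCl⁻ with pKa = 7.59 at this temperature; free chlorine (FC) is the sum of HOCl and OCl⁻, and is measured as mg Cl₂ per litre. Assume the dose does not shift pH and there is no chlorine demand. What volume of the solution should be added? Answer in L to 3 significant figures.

53.9 L

[OCl⁻]/[HOCl] = 10^(pH − pKa) = 10^(8.2 − 7.59) = 4.074; fraction as HOCl = 1/(1 + 4.074) = 0.1971.
Free chlorine required for 2.91 ppm HOCl: 2.91 / 0.1971 = 14.76 ppm.
FC to add: 14.76 − 0.7 = 14.06 mg/L as Cl₂.
Cl₂ equivalent: 14.06 mg/L × 506,000 L = 7117 g.
Product at 12.0% available Cl: 7117 / 0.12 = 59,310 g.
Volume: 59,310 g ÷ 1.1 g/mL = 53,910 mL.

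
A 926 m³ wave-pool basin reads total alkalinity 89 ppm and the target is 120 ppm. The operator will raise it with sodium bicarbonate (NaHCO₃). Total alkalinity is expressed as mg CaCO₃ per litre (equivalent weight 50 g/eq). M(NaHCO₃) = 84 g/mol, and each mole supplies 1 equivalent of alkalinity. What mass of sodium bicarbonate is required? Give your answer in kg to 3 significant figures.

48.2 kg

Volume: 926 m³ = 926,000 L.
Alkalinity to add: (120 − 89) = 31 mg/L as CaCO₃ × 926,000 L = 28,710 g as CaCO₃.
Equivalents: 28,710 g ÷ 50 g/eq = 574.1 eq.
NaHCO₃ supplies 1 eq per mole → 574.1 mol.
Mass: 574.1 mol × 84 g/mol = 48,230 g.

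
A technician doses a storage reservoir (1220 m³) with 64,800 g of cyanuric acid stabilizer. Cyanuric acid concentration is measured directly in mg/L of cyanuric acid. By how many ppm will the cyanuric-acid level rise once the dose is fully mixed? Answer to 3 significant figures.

Volume: 1220 m³ = 1,220,000 L.
Rise: 64,800 g / 1,220,000 L × 1000 = 53.11 mg/L.

53.1 ppm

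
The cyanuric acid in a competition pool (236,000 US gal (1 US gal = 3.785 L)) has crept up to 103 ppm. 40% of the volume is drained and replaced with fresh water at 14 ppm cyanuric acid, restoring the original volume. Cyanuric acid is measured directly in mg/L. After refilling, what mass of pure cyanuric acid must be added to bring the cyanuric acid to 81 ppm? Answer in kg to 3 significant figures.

12.1 kg

Volume: 236,000 US gal × 3.785 L/gal = 893,260 L.
After draining 40% and refilling: 103 × 0.60 + 14 × 0.40 = 67.4 ppm.
Deficit to target: 81 − 67.4 = 13.6 mg/L.
Mass: 13.6 mg/L × 893,260 L = 12,150 g cyanuric acid.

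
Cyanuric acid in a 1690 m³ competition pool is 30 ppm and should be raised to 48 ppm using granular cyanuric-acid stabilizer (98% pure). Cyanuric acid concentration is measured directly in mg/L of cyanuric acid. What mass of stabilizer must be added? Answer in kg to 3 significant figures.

31.0 kg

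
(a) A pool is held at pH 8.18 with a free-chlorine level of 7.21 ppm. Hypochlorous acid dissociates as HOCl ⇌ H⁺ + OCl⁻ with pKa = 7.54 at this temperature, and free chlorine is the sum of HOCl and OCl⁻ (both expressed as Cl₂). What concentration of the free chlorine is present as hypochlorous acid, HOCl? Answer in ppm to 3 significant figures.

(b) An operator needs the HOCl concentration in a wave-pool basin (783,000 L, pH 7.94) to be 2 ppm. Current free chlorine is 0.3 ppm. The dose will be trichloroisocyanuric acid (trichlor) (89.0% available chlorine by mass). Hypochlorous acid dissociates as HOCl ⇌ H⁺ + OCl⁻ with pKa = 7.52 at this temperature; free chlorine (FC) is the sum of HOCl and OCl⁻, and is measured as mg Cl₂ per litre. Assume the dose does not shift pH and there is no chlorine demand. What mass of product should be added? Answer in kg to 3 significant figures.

(a) 1.34 ppm; (b) 6.12 kg

(a) [OCl⁻]/[HOCl] = 10^(pH − pKa) = 10^(8.18 − 7.54) = 10^0.64 = 4.365.
(a) Fraction as HOCl = 1 / (1 + 4.365) = 0.1864.
(a) HOCl = 0.1864 × 7.21 ppm = 1.344 ppm.

(b) [OCl⁻]/[HOCl] = 10^(pH − pKa) = 10^(7.94 − 7.52) = 2.63; fraction as HOCl = 1/(1 + 2.63) = 0.2755.
(b) Free chlorine required for 2 ppm HOCl: 2 / 0.2755 = 7.261 ppm.
(b) FC to add: 7.261 − 0.3 = 6.961 mg/L as Cl₂.
(b) Cl₂ equivalent: 6.961 mg/L × 783,000 L = 5450 g.
(b) Product at 89.0% available Cl: 5450 / 0.89 = 6124 g.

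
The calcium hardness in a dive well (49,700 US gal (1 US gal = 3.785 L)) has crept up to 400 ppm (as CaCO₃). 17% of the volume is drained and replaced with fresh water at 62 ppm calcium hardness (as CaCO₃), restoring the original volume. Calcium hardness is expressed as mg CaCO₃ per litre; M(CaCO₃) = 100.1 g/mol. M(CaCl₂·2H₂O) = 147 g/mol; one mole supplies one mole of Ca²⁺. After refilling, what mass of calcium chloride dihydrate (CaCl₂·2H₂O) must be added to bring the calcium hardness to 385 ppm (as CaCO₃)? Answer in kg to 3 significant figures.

11.7 kg

Volume: 49,700 US gal × 3.785 L/gal = 188,114 L.
After draining 17% and refilling: 400 × 0.83 + 62 × 0.17 = 342.54 ppm.
Deficit to target: 385 − 342.54 = 42.46 mg/L.
As CaCO₃: 42.46 mg/L × 188,114 L = 7987 g; ÷ 100.1 = 79.79 mol Ca²⁺.
Mass: 79.79 × 147 = 11,730 g.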